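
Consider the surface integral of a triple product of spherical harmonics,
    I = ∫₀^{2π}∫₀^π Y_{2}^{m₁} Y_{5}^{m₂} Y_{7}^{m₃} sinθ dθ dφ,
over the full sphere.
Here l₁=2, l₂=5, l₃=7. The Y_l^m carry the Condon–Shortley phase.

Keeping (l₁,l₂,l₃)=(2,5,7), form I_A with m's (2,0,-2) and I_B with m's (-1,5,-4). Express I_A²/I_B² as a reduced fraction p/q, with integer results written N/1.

Shared (l₁,l₂,l₃)=(2,5,7): N and (l;000)² cancel in I_A²/I_B².
A: Δ = 0!·4!·10!/15! = 1/15015; Racah Σ t=0..0: t=0:+1/345600 = 1/345600; ⇒ 3j(2 5 7; 2 0 -2)² = 6/715, sgn -1
B: Δ = 0!·4!·10!/15! = 1/15015; Racah Σ t=0..0: t=0:+1/21772800 = 1/21772800; ⇒ 3j(2 5 7; -1 5 -4)² = 1/1365, sgn -1
I_A²/I_B² = (6/715)/(1/1365) = 126/11

126/11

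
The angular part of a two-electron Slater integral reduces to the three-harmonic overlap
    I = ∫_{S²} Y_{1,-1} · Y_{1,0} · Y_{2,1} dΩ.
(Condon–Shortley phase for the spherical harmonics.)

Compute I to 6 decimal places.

-0.218510

Checks pass: Σm=0; 4 even; l₃=2∈[0,2].
(2·1+1)(2·1+1)(2·2+1) = 45
Δ: 0! 2! 2! / 5! → 1/30
sum: t=0:+1/1 = 1/1
3j²(1 1 2; 0 0 0) = Δ·Π!·Σ² = 2/15  (sign +1)
sum: t=0:+1/2 = 1/2
3j²(1 1 2; -1 0 1) = Δ·Π!·Σ² = 1/10  (sign -1)
combine: 4πI² = 45·2/15·1/10 = 3/5
take √, sign -1: I = -0.21850969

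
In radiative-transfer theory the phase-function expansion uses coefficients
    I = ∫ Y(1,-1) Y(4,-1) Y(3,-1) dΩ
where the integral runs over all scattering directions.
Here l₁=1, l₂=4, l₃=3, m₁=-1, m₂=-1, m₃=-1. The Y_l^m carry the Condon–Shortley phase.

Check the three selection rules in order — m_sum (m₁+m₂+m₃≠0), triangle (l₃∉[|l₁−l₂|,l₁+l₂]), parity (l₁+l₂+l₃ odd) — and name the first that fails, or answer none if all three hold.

m_sum

Σmᵢ = -3  ✗
l₃∈[|l₁−l₂|,l₁+l₂]=[3,5], have l₃=3
Σlᵢ = 8 ⇒ even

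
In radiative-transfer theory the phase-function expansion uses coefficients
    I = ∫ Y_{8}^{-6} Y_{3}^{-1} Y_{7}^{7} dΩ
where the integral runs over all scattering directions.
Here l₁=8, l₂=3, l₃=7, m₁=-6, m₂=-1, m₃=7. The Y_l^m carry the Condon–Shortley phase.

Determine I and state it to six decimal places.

m-sum 0 ✓  L=18 even ✓  5≤7≤11 ✓
Π(2lᵢ+1) = 17×7×15 = 1785
triangle coeff Δ(8,3,7) = 1/5290740
Σ_t [1,3]: t=1:−1/7257600 t=2:+1/2073600 t=3:−1/7257600 = 1/4838400
(3j)²=252/20995 [(8 3 7; 0 0 0)], sign=-1
Σ_t [2,2]: t=2:+1/3832012800 = 1/3832012800
(3j)²=91/9690 [(8 3 7; -6 -1 7)], sign=+1
⇒ 4πI² = 6174/30685
I = (-1)√(6174/30685/(4π)) = -0.12653635

-0.126536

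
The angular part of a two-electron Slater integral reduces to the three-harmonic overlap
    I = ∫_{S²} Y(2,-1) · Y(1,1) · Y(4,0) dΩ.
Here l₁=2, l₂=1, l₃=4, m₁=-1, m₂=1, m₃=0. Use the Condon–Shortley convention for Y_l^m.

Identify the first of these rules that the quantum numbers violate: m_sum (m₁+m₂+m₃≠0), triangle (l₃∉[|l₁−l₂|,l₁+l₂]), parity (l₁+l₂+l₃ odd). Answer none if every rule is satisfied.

azimuthal sum: -1 + 1 + 0 = 0  ✓
1 ≤ 4 ≤ 3 (triangle on l)  ✗
L = 2 + 1 + 4 = 7 (odd)

triangle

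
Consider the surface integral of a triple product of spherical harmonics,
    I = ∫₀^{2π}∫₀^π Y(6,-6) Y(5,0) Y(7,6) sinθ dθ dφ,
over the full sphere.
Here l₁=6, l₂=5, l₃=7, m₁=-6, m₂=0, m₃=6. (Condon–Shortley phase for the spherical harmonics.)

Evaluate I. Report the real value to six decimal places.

0.168277

m-sum 0 ✓  L=18 even ✓  1≤7≤11 ✓
Π(2lᵢ+1) = 13×11×15 = 2145
triangle coeff Δ(6,5,7) = 1/174594420
Σ_t [0,4]: t=0:+1/4147200 t=1:−1/207360 t=2:+1/82944 t=3:−1/207360 t=4:+1/4147200 = 1/345600
(3j)²=420/46189 [(6 5 7; 0 0 0)], sign=-1
Σ_t [4,4]: t=4:+1/116121600 = 1/116121600
(3j)²=165/9044 [(6 5 7; -6 0 6)], sign=-1
⇒ 4πI² = 37125/104329
I = (+1)√(37125/104329/(4π)) = 0.16827739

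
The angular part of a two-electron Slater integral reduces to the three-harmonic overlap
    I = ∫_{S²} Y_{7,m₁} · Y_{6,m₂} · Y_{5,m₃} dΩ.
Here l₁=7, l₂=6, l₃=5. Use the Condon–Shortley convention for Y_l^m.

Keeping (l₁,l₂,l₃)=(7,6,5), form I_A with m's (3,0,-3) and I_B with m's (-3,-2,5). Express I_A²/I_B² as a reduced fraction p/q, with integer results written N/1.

108/175

l's match ⇒ only the (l;m) 3-j factors differ between A and B.
A: triangle coeff Δ(7,6,5) = 1/174594420; Σ_t [2,4]: t=2:+1/1658880 t=3:−1/518400 t=4:+1/1658880 = -1/1382400; (3j)²=504/46189 [(7 6 5; 3 0 -3)], sign=-1
B: triangle coeff Δ(7,6,5) = 1/174594420; Σ_t [4,4]: t=4:+1/9953280 = 1/9953280; (3j)²=2450/138567 [(7 6 5; -3 -2 5)], sign=+1
I_A²/I_B² = (504/46189)/(2450/138567) = 108/175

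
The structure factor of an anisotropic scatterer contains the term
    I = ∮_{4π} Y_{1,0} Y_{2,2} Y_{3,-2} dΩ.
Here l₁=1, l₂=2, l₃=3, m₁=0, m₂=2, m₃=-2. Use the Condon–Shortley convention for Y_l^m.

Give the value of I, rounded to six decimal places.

Rules hold: Σm=0, L=6 even, 1≤3≤3.
N = 3·5·7 = 105
Δ = 0!·2!·4!/7! = 1/105
Racah Σ t=0..0: t=0:+1/4 = 1/4
⇒ 3j(1 2 3; 0 0 0)² = 3/35, sgn -1
Racah Σ t=0..0: t=0:+1/24 = 1/24
⇒ 3j(1 2 3; 0 2 -2)² = 1/21, sgn -1
4πI² = N·(3j₀)²·(3jₘ)² = 3/7
I = +1·√(0.428571/4π) = 0.18467439

0.184674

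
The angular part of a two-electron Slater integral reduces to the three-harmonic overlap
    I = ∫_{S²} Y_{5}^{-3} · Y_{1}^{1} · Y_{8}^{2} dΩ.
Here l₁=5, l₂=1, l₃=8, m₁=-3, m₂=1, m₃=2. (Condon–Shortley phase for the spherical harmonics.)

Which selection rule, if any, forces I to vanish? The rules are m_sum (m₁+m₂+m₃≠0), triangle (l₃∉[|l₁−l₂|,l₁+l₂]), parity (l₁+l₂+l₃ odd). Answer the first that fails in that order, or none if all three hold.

m₁+m₂+m₃ = -3 + 1 + 2 = 0  ✓
triangle: |5−1|=4 ≤ l₃=8 ≤ 5+1=6  ✗
parity: l₁+l₂+l₃ = 14 is even

triangle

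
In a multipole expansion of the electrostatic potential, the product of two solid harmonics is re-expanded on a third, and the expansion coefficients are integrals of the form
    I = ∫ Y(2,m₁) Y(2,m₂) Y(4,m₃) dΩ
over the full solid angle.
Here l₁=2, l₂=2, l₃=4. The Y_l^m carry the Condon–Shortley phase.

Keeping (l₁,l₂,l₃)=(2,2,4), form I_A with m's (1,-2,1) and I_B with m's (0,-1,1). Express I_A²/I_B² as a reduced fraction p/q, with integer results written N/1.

l's match ⇒ only the (l;m) 3-j factors differ between A and B.
A: triangle coeff Δ(2,2,4) = 1/630; Σ_t [0,0]: t=0:+1/144 = 1/144; (3j)²=1/126 [(2 2 4; 1 -2 1)], sign=-1
B: triangle coeff Δ(2,2,4) = 1/630; Σ_t [0,0]: t=0:+1/24 = 1/24; (3j)²=1/21 [(2 2 4; 0 -1 1)], sign=-1
I_A²/I_B² = (1/126)/(1/21) = 1/6

1/6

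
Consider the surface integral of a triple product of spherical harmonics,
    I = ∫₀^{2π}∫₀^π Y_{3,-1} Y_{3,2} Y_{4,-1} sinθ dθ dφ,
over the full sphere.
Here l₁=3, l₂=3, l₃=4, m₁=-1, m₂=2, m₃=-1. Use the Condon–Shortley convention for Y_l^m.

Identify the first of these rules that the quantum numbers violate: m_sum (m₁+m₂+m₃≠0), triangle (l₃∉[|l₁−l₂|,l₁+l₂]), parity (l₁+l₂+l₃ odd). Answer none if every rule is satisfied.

m₁+m₂+m₃ = -1 + 2 − 1 = 0  ✓
triangle: |3−3|=0 ≤ l₃=4 ≤ 3+3=6  ✓
parity: l₁+l₂+l₃ = 10 is even  ✓

none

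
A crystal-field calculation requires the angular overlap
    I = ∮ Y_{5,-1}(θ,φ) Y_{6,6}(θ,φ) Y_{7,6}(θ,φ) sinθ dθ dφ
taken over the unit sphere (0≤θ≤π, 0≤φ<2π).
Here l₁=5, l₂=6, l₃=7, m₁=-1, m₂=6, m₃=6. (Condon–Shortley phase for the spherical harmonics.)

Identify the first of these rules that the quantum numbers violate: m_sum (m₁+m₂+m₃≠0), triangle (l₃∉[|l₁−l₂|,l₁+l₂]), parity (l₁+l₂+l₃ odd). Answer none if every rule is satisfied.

Σmᵢ = 11  ✗
l₃∈[|l₁−l₂|,l₁+l₂]=[1,11], have l₃=7
Σlᵢ = 18 ⇒ even

m_sum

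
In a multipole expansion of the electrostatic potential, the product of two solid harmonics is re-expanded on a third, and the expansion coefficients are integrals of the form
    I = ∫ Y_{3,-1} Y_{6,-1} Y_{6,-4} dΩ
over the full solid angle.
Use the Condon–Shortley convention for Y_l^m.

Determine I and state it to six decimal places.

Σmᵢ = -6 ≠ 0, so the φ-integral vanishes; I = 0

0.000000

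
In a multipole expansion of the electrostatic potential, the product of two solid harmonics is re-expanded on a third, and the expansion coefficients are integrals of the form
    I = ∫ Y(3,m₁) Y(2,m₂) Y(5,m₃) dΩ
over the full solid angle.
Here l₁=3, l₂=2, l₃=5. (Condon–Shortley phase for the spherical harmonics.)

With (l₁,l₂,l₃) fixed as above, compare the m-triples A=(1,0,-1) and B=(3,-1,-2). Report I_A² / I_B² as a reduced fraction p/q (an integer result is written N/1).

90/7

Shared (l₁,l₂,l₃)=(3,2,5): N and (l;000)² cancel in I_A²/I_B².
A: Δ = 0!·6!·4!/11! = 1/2310; Racah Σ t=0..0: t=0:+1/192 = 1/192; ⇒ 3j(3 2 5; 1 0 -1)² = 3/77, sgn +1
B: Δ = 0!·6!·4!/11! = 1/2310; Racah Σ t=0..0: t=0:+1/4320 = 1/4320; ⇒ 3j(3 2 5; 3 -1 -2)² = 1/330, sgn -1
I_A²/I_B² = (3/77)/(1/330) = 90/7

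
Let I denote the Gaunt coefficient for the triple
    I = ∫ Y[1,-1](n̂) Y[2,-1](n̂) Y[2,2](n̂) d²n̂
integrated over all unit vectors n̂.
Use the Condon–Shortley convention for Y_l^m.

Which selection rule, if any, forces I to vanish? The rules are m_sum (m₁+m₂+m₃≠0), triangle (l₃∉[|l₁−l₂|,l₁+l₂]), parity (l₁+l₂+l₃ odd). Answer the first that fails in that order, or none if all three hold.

parity

azimuthal sum: -1 − 1 + 2 = 0  ✓
1 ≤ 2 ≤ 3 (triangle on l)  ✓
L = 1 + 2 + 2 = 5 (odd)  ✗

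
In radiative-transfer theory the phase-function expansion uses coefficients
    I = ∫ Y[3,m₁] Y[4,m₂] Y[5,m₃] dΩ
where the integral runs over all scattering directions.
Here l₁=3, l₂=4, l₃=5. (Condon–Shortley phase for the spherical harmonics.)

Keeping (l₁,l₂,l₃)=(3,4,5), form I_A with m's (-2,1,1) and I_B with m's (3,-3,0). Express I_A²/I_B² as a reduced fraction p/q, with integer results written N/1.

l's match ⇒ only the (l;m) 3-j factors differ between A and B.
A: triangle coeff Δ(3,4,5) = 1/180180; Σ_t [1,2]: t=1:−1/1152 t=2:+1/432 = 5/3456; (3j)²=625/36036 [(3 4 5; -2 1 1)], sign=+1
B: triangle coeff Δ(3,4,5) = 1/180180; Σ_t [0,0]: t=0:+1/5760 = 1/5760; (3j)²=5/572 [(3 4 5; 3 -3 0)], sign=-1
I_A²/I_B² = (625/36036)/(5/572) = 125/63

125/63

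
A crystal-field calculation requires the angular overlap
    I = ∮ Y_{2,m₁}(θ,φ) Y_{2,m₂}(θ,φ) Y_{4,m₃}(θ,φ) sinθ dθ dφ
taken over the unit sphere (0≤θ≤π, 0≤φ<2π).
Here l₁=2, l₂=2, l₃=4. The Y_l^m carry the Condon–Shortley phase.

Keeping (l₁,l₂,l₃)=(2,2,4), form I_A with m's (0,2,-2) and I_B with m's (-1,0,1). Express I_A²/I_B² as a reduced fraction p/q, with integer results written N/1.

1/2

l's match ⇒ only the (l;m) 3-j factors differ between A and B.
A: triangle coeff Δ(2,2,4) = 1/630; Σ_t [0,0]: t=0:+1/96 = 1/96; (3j)²=1/42 [(2 2 4; 0 2 -2)], sign=+1
B: triangle coeff Δ(2,2,4) = 1/630; Σ_t [0,0]: t=0:+1/24 = 1/24; (3j)²=1/21 [(2 2 4; -1 0 1)], sign=-1
I_A²/I_B² = (1/42)/(1/21) = 1/2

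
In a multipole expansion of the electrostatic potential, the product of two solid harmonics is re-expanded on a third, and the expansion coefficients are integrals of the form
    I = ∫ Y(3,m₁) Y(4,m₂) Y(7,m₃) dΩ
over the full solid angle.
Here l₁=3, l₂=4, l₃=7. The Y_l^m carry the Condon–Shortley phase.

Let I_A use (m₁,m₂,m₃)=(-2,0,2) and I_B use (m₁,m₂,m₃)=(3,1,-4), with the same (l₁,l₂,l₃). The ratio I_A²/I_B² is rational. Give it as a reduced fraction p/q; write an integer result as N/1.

Shared (l₁,l₂,l₃)=(3,4,7): N and (l;000)² cancel in I_A²/I_B².
A: Δ = 0!·6!·8!/15! = 1/45045; Racah Σ t=0..0: t=0:+1/69120 = 1/69120; ⇒ 3j(3 4 7; -2 0 2)² = 2/143, sgn -1
B: Δ = 0!·6!·8!/15! = 1/45045; Racah Σ t=0..0: t=0:+1/518400 = 1/518400; ⇒ 3j(3 4 7; 3 1 -4)² = 2/195, sgn -1
I_A²/I_B² = (2/143)/(2/195) = 15/11

15/11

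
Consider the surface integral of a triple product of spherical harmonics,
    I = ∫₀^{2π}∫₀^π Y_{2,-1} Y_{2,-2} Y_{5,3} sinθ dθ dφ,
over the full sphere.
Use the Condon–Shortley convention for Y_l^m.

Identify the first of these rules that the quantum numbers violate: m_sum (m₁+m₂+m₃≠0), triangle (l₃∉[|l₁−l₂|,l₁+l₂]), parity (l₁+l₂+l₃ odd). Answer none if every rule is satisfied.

triangle

m₁+m₂+m₃ = -1 − 2 + 3 = 0  ✓
triangle: |2−2|=0 ≤ l₃=5 ≤ 2+2=4  ✗
parity: l₁+l₂+l₃ = 9 is odd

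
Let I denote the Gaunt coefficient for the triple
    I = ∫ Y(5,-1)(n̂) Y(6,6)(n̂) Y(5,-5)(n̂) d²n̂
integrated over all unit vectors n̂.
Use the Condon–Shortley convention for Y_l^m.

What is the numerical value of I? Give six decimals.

0.096539

Rules hold: Σm=0, L=16 even, 1≤5≤11.
N = 11·13·11 = 1573
Δ = 6!·4!·6!/17! = 1/28588560
Racah Σ t=1..5: t=1:−1/345600 t=2:+1/13824 t=3:−1/5184 t=4:+1/13824 t=5:−1/345600 = -7/129600
⇒ 3j(5 6 5; 0 0 0)² = 80/7293, sgn +1
Racah Σ t=6..6: t=6:+1/12441600 = 1/12441600
⇒ 3j(5 6 5; -1 6 -5)² = 3/442, sgn +1
4πI² = N·(3j₀)²·(3jₘ)² = 440/3757
I = +1·√(0.117115/4π) = 0.09653856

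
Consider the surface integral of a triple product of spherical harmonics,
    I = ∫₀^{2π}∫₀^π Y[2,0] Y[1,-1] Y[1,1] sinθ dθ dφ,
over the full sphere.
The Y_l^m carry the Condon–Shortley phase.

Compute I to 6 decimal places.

m-sum 0 ✓  L=4 even ✓  1≤1≤3 ✓
Π(2lᵢ+1) = 5×3×3 = 45
triangle coeff Δ(2,1,1) = 1/30
Σ_t [1,1]: t=1:−1/1 = -1/1
(3j)²=2/15 [(2 1 1; 0 0 0)], sign=+1
Σ_t [0,0]: t=0:+1/4 = 1/4
(3j)²=1/30 [(2 1 1; 0 -1 1)], sign=+1
⇒ 4πI² = 1/5
I = (+1)√(1/5/(4π)) = 0.12615663

0.126157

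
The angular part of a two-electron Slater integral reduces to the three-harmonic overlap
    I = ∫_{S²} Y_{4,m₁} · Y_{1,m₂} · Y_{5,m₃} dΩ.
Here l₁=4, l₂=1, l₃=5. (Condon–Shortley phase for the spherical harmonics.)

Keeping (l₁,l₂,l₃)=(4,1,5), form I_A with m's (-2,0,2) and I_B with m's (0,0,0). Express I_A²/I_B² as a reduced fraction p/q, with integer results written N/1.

21/25

Same 4,1,5: normalisation and zero-m 3j drop out of the ratio.
A: Δ: 0! 8! 2! / 11! → 1/495; sum: t=0:+1/1440 = 1/1440; 3j²(4 1 5; -2 0 2) = Δ·Π!·Σ² = 7/165  (sign -1)
B: Δ: 0! 8! 2! / 11! → 1/495; sum: t=0:+1/576 = 1/576; 3j²(4 1 5; 0 0 0) = Δ·Π!·Σ² = 5/99  (sign -1)
I_A²/I_B² = (7/165)/(5/99) = 21/25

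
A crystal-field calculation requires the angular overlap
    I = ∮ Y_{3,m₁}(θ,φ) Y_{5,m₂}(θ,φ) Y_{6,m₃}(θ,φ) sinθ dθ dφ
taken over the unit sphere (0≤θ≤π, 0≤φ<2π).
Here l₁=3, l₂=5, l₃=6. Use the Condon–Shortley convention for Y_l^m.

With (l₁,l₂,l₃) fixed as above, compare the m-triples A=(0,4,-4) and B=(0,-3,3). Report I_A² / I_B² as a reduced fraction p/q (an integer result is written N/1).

l's match ⇒ only the (l;m) 3-j factors differ between A and B.
A: triangle coeff Δ(3,5,6) = 1/675675; Σ_t [1,2]: t=1:−1/161280 t=2:+1/60480 = 1/96768; (3j)²=15/1001 [(3 5 6; 0 4 -4)], sign=+1
B: triangle coeff Δ(3,5,6) = 1/675675; Σ_t [0,2]: t=0:+1/17280 t=1:−1/20160 t=2:+1/483840 = 1/96768; (3j)²=1/1001 [(3 5 6; 0 -3 3)], sign=-1
I_A²/I_B² = (15/1001)/(1/1001) = 15/1

15/1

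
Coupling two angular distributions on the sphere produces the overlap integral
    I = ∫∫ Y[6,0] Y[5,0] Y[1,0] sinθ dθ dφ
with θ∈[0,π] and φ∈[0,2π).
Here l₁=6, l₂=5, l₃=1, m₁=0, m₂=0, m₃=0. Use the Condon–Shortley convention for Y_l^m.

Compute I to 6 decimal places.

Rules hold: Σm=0, L=12 even, 1≤1≤11.
N = 13·11·3 = 429
Δ = 10!·2!·0!/13! = 1/858
Racah Σ t=5..5: t=5:−1/14400 = -1/14400
⇒ 3j(6 5 1; 0 0 0)² = 6/143, sgn +1
(m-triple is (0,0,0) — same symbol as above.)
4πI² = N·(3j₀)²·(3jₘ)² = 108/143
I = +1·√(0.755245/4π) = 0.24515397

0.245154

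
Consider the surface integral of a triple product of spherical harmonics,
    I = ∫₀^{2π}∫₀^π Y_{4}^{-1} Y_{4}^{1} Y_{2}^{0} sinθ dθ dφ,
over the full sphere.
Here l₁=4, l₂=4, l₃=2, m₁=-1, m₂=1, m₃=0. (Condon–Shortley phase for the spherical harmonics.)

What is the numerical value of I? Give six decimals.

Checks pass: Σm=0; 10 even; l₃=2∈[0,8].
(2·4+1)(2·4+1)(2·2+1) = 405
Δ: 6! 2! 2! / 11! → 1/13860
sum: t=2:+1/192 t=3:−1/36 t=4:+1/192 = -5/288
3j²(4 4 2; 0 0 0) = Δ·Π!·Σ² = 20/693  (sign -1)
sum: t=3:−1/144 t=4:+1/48 t=5:−1/480 = 17/1440
3j²(4 4 2; -1 1 0) = Δ·Π!·Σ² = 289/13860  (sign +1)
combine: 4πI² = 405·20/693·289/13860 = 1445/5929
take √, sign -1: I = -0.13926381

-0.139264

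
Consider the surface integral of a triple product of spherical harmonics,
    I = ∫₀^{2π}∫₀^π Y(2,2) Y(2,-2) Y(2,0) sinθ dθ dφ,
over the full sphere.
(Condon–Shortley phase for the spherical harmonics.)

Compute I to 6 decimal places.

-0.180224

m-sum 0 ✓  L=6 even ✓  0≤2≤4 ✓
Π(2lᵢ+1) = 5×5×5 = 125
triangle coeff Δ(2,2,2) = 1/630
Σ_t [0,2]: t=0:+1/8 t=1:−1/1 t=2:+1/8 = -3/4
(3j)²=2/35 [(2 2 2; 0 0 0)], sign=-1
Σ_t [0,0]: t=0:+1/8 = 1/8
(3j)²=2/35 [(2 2 2; 2 -2 0)], sign=+1
⇒ 4πI² = 20/49
I = (-1)√(20/49/(4π)) = -0.18022375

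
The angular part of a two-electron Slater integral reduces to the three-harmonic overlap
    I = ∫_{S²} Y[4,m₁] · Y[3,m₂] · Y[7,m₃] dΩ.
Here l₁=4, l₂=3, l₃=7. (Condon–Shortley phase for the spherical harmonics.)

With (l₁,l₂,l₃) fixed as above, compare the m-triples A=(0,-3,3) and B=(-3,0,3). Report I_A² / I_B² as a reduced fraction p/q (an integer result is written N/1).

7/16

l's match ⇒ only the (l;m) 3-j factors differ between A and B.
A: triangle coeff Δ(4,3,7) = 1/45045; Σ_t [0,0]: t=0:+1/414720 = 1/414720; (3j)²=2/429 [(4 3 7; 0 -3 3)], sign=+1
B: triangle coeff Δ(4,3,7) = 1/45045; Σ_t [0,0]: t=0:+1/181440 = 1/181440; (3j)²=32/3003 [(4 3 7; -3 0 3)], sign=+1
I_A²/I_B² = (2/429)/(32/3003) = 7/16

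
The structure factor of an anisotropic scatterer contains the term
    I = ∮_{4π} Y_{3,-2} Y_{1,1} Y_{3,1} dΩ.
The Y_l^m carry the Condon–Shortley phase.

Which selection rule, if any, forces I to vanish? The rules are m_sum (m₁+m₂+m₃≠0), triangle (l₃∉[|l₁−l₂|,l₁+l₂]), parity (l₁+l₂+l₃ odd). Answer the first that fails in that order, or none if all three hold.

Σmᵢ = 0  ✓
l₃∈[|l₁−l₂|,l₁+l₂]=[2,4], have l₃=3  ✓
Σlᵢ = 7 ⇒ odd  ✗

parity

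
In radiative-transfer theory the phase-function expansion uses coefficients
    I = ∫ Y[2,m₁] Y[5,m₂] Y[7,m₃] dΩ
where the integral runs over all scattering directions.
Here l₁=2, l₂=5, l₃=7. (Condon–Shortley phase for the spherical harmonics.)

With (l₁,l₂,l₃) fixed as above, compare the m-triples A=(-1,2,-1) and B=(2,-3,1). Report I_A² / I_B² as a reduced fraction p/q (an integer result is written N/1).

Same 2,5,7: normalisation and zero-m 3j drop out of the ratio.
A: Δ: 0! 4! 10! / 15! → 1/15015; sum: t=0:+1/181440 = 1/181440; 3j²(2 5 7; -1 2 -1) = Δ·Π!·Σ² = 32/3003  (sign +1)
B: Δ: 0! 4! 10! / 15! → 1/15015; sum: t=0:+1/1935360 = 1/1935360; 3j²(2 5 7; 2 -3 1) = Δ·Π!·Σ² = 1/1001  (sign +1)
I_A²/I_B² = (32/3003)/(1/1001) = 32/3

32/3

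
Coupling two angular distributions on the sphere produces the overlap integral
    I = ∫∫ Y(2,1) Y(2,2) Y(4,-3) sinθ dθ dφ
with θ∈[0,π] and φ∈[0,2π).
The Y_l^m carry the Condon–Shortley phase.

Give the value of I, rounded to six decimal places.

-0.238414

Checks pass: Σm=0; 8 even; l₃=4∈[0,4].
(2·2+1)(2·2+1)(2·4+1) = 225
Δ: 0! 4! 4! / 9! → 1/630
sum: t=0:+1/16 = 1/16
3j²(2 2 4; 0 0 0) = Δ·Π!·Σ² = 2/35  (sign +1)
sum: t=0:+1/144 = 1/144
3j²(2 2 4; 1 2 -3) = Δ·Π!·Σ² = 1/18  (sign -1)
combine: 4πI² = 225·2/35·1/18 = 5/7
take √, sign -1: I = -0.23841361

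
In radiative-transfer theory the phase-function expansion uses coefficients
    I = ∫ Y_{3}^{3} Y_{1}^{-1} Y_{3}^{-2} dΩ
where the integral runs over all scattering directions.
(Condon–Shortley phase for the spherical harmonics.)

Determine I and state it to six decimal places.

l₁+l₂+l₃=7 is odd: 3j(l;000)=0 ⇒ I=0

0.000000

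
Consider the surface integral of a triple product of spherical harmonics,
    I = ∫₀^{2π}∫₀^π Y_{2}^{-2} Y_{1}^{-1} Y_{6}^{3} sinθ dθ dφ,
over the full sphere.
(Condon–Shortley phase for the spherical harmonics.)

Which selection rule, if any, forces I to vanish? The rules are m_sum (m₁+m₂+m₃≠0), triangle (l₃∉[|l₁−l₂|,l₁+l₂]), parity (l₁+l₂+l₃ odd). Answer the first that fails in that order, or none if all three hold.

triangle

azimuthal sum: -2 − 1 + 3 = 0  ✓
1 ≤ 6 ≤ 3 (triangle on l)  ✗
L = 2 + 1 + 6 = 9 (odd)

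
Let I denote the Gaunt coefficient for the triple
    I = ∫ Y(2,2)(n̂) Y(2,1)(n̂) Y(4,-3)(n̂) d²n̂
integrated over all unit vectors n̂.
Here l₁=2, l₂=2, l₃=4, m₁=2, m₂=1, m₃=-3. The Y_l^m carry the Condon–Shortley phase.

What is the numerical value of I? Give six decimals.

Rules hold: Σm=0, L=8 even, 0≤4≤4.
N = 5·5·9 = 225
Δ = 0!·4!·4!/9! = 1/630
Racah Σ t=0..0: t=0:+1/16 = 1/16
⇒ 3j(2 2 4; 0 0 0)² = 2/35, sgn +1
Racah Σ t=0..0: t=0:+1/144 = 1/144
⇒ 3j(2 2 4; 2 1 -3)² = 1/18, sgn -1
4πI² = N·(3j₀)²·(3jₘ)² = 5/7
I = -1·√(0.714286/4π) = -0.23841361

-0.238414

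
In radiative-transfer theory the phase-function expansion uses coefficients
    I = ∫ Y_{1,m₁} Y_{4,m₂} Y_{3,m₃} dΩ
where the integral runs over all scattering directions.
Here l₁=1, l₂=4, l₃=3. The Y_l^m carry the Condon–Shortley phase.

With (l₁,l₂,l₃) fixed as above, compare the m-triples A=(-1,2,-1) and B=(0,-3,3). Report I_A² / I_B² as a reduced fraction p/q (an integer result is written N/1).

Same 1,4,3: normalisation and zero-m 3j drop out of the ratio.
A: Δ: 2! 0! 6! / 9! → 1/252; sum: t=2:+1/96 = 1/96; 3j²(1 4 3; -1 2 -1) = Δ·Π!·Σ² = 5/84  (sign +1)
B: Δ: 2! 0! 6! / 9! → 1/252; sum: t=1:−1/720 = -1/720; 3j²(1 4 3; 0 -3 3) = Δ·Π!·Σ² = 1/36  (sign -1)
I_A²/I_B² = (5/84)/(1/36) = 15/7

15/7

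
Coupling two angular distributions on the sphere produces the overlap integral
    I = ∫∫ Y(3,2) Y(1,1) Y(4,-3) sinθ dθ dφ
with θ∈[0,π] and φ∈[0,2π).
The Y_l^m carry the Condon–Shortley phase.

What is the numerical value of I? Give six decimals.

m-sum 0 ✓  L=8 even ✓  2≤4≤4 ✓
Π(2lᵢ+1) = 7×3×9 = 189
triangle coeff Δ(3,1,4) = 1/252
Σ_t [0,0]: t=0:+1/36 = 1/36
(3j)²=4/63 [(3 1 4; 0 0 0)], sign=+1
Σ_t [0,0]: t=0:+1/240 = 1/240
(3j)²=1/12 [(3 1 4; 2 1 -3)], sign=-1
⇒ 4πI² = 1/1
I = (-1)√(1/1/(4π)) = -0.28209479

-0.282095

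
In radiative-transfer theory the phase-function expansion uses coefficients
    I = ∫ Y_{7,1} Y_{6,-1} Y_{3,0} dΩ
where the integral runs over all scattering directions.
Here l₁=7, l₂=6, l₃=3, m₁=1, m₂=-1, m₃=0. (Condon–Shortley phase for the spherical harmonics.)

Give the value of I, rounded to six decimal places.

m-sum 0 ✓  L=16 even ✓  1≤3≤13 ✓
Π(2lᵢ+1) = 15×13×7 = 1365
triangle coeff Δ(7,6,3) = 1/2042040
Σ_t [4,6]: t=4:+1/207360 t=5:−1/57600 t=6:+1/207360 = -1/129600
(3j)²=168/12155 [(7 6 3; 0 0 0)], sign=+1
Σ_t [3,5]: t=3:−1/362880 t=4:+1/69120 t=5:−1/172800 = 43/7257600
(3j)²=1849/170170 [(7 6 3; 1 -1 0)], sign=-1
⇒ 4πI² = 465948/2272985
I = (-1)√(465948/2272985/(4π)) = -0.12772194

-0.127722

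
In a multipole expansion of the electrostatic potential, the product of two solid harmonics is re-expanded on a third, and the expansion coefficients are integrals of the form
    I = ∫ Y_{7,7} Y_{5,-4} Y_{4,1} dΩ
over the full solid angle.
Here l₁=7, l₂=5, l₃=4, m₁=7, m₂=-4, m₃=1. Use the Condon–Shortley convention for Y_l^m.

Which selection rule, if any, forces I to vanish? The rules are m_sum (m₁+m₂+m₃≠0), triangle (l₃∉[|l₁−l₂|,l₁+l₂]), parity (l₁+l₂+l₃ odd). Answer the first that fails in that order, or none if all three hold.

m_sum

Σmᵢ = 4  ✗
l₃∈[|l₁−l₂|,l₁+l₂]=[2,12], have l₃=4
Σlᵢ = 16 ⇒ even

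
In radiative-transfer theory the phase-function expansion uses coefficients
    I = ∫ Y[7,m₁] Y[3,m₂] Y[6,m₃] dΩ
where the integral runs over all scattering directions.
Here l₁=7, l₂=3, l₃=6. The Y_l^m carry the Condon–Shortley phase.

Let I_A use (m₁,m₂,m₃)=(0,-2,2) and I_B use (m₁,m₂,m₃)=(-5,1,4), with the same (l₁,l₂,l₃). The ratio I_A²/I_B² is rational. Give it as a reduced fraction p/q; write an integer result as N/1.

Same 7,3,6: normalisation and zero-m 3j drop out of the ratio.
A: Δ: 4! 10! 2! / 17! → 1/2042040; sum: t=0:+1/725760 t=1:−1/207360 = -1/290304; 3j²(7 3 6; 0 -2 2) = Δ·Π!·Σ² = 125/7293  (sign -1)
B: Δ: 4! 10! 2! / 17! → 1/2042040; sum: t=2:+1/29030400 t=3:−1/2177280 t=4:+1/3870720 = -29/174182400; 3j²(7 3 6; -5 1 4) = Δ·Π!·Σ² = 841/185640  (sign -1)
I_A²/I_B² = (125/7293)/(841/185640) = 35000/9251

35000/9251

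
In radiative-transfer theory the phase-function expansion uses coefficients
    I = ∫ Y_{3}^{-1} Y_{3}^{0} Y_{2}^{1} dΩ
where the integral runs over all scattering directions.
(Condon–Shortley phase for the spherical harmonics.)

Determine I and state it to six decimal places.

-0.059471

Rules hold: Σm=0, L=8 even, 0≤2≤6.
N = 7·7·5 = 245
Δ = 4!·2!·2!/9! = 1/3780
Racah Σ t=1..3: t=1:−1/24 t=2:+1/4 t=3:−1/24 = 1/6
⇒ 3j(3 3 2; 0 0 0)² = 4/105, sgn +1
Racah Σ t=2..3: t=2:+1/8 t=3:−1/12 = 1/24
⇒ 3j(3 3 2; -1 0 1)² = 1/210, sgn -1
4πI² = N·(3j₀)²·(3jₘ)² = 2/45
I = -1·√(0.0444444/4π) = -0.05947080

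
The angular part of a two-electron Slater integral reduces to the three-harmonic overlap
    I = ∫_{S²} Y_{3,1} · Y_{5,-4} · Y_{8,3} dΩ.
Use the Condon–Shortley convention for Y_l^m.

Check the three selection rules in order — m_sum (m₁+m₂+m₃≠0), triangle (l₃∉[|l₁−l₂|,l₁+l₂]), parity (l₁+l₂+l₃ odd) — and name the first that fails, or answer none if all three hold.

m₁+m₂+m₃ = 1 − 4 + 3 = 0  ✓
triangle: |3−5|=2 ≤ l₃=8 ≤ 3+5=8  ✓
parity: l₁+l₂+l₃ = 16 is even  ✓

none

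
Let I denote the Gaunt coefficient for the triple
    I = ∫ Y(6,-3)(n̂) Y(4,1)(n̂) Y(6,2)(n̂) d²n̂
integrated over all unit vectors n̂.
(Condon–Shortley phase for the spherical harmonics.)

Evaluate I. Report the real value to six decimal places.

-0.131554

Rules hold: Σm=0, L=16 even, 2≤6≤10.
N = 13·9·13 = 1521
Δ = 4!·8!·4!/17! = 1/15315300
Racah Σ t=0..4: t=0:+1/829440 t=1:−1/25920 t=2:+1/9216 t=3:−1/25920 t=4:+1/829440 = 7/207360
⇒ 3j(6 4 6; 0 0 0)² = 28/2431, sgn +1
Racah Σ t=1..4: t=1:−1/5806080 t=2:+1/120960 t=3:−1/34560 t=4:+1/103680 = -13/1161216
⇒ 3j(6 4 6; -3 1 2)² = 65/5236, sgn -1
4πI² = N·(3j₀)²·(3jₘ)² = 7605/34969
I = -1·√(0.217478/4π) = -0.13155370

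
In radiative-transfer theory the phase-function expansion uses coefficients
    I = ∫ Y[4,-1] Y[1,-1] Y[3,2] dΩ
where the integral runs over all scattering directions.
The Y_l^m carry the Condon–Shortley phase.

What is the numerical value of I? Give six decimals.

-0.106622

m-sum 0 ✓  L=8 even ✓  3≤3≤5 ✓
Π(2lᵢ+1) = 9×3×7 = 189
triangle coeff Δ(4,1,3) = 1/252
Σ_t [1,1]: t=1:−1/36 = -1/36
(3j)²=4/63 [(4 1 3; 0 0 0)], sign=+1
Σ_t [0,0]: t=0:+1/240 = 1/240
(3j)²=1/84 [(4 1 3; -1 -1 2)], sign=-1
⇒ 4πI² = 1/7
I = (-1)√(1/7/(4π)) = -0.10662181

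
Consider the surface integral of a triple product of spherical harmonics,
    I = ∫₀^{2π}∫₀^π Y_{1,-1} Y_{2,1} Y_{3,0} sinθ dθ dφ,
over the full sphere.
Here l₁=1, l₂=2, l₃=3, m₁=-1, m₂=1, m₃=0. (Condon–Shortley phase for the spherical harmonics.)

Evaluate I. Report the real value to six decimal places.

0.143048

Rules hold: Σm=0, L=6 even, 1≤3≤3.
N = 3·5·7 = 105
Δ = 0!·2!·4!/7! = 1/105
Racah Σ t=0..0: t=0:+1/4 = 1/4
⇒ 3j(1 2 3; 0 0 0)² = 3/35, sgn -1
Racah Σ t=0..0: t=0:+1/12 = 1/12
⇒ 3j(1 2 3; -1 1 0)² = 1/35, sgn -1
4πI² = N·(3j₀)²·(3jₘ)² = 9/35
I = +1·√(0.257143/4π) = 0.14304817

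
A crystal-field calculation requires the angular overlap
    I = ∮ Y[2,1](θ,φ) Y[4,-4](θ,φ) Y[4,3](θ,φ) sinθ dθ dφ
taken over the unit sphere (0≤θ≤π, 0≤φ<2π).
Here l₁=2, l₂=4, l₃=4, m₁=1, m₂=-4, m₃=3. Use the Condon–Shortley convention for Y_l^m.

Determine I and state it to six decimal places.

0.198645

m-sum 0 ✓  L=10 even ✓  2≤4≤6 ✓
Π(2lᵢ+1) = 5×9×9 = 405
triangle coeff Δ(2,4,4) = 1/13860
Σ_t [0,2]: t=0:+1/192 t=1:−1/36 t=2:+1/192 = -5/288
(3j)²=20/693 [(2 4 4; 0 0 0)], sign=-1
Σ_t [0,0]: t=0:+1/1440 = 1/1440
(3j)²=7/165 [(2 4 4; 1 -4 3)], sign=-1
⇒ 4πI² = 60/121
I = (+1)√(60/121/(4π)) = 0.19864517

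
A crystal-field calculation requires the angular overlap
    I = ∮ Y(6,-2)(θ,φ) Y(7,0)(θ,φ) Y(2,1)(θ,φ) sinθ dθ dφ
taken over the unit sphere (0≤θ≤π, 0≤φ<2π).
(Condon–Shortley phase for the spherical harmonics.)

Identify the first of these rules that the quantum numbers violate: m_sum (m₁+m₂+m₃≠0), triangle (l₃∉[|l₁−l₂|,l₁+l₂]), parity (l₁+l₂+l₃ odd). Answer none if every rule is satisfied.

m_sum

Σmᵢ = -1  ✗
l₃∈[|l₁−l₂|,l₁+l₂]=[1,13], have l₃=2
Σlᵢ = 15 ⇒ odd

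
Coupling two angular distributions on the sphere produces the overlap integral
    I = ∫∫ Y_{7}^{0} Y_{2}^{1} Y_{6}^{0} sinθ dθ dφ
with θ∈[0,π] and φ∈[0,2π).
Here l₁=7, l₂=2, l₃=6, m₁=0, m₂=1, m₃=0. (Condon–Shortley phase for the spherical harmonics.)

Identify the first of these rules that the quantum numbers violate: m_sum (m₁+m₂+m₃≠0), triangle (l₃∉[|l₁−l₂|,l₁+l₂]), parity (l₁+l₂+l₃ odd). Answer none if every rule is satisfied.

m_sum

m₁+m₂+m₃ = 0 + 1 + 0 = 1  ✗
triangle: |7−2|=5 ≤ l₃=6 ≤ 7+2=9
parity: l₁+l₂+l₃ = 15 is odd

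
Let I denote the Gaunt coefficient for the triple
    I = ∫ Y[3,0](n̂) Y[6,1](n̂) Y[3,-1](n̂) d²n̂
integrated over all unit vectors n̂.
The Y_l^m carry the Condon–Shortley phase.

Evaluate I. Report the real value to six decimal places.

Checks pass: Σm=0; 12 even; l₃=3∈[3,9].
(2·3+1)(2·6+1)(2·3+1) = 637
Δ: 6! 0! 6! / 13! → 1/12012
sum: t=3:−1/1296 = -1/1296
3j²(3 6 3; 0 0 0) = Δ·Π!·Σ² = 100/3003  (sign +1)
sum: t=3:−1/1728 = -1/1728
3j²(3 6 3; 0 1 -1) = Δ·Π!·Σ² = 25/858  (sign -1)
combine: 4πI² = 637·100/3003·25/858 = 8750/14157
take √, sign -1: I = -0.22177545

-0.221775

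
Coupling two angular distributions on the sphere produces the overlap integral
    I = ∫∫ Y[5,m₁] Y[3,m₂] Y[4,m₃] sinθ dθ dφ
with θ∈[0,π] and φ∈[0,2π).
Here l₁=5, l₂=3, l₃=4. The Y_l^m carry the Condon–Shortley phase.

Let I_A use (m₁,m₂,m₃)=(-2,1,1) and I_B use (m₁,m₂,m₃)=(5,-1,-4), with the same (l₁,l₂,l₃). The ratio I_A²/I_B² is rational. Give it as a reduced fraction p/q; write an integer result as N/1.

Same 5,3,4: normalisation and zero-m 3j drop out of the ratio.
A: Δ: 4! 6! 2! / 13! → 1/180180; sum: t=2:+1/960 t=3:−1/288 t=4:+1/1728 = -1/540; 3j²(5 3 4; -2 1 1) = Δ·Π!·Σ² = 128/6435  (sign +1)
B: Δ: 4! 6! 2! / 13! → 1/180180; sum: t=0:+1/34560 = 1/34560; 3j²(5 3 4; 5 -1 -4) = Δ·Π!·Σ² = 14/429  (sign +1)
I_A²/I_B² = (128/6435)/(14/429) = 64/105

64/105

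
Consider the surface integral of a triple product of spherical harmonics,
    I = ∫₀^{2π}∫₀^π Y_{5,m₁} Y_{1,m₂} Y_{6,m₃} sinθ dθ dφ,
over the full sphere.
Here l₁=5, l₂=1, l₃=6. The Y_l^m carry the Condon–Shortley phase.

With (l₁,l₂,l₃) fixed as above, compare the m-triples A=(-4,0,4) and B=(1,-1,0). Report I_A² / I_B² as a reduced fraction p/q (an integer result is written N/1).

4/3

l's match ⇒ only the (l;m) 3-j factors differ between A and B.
A: triangle coeff Δ(5,1,6) = 1/858; Σ_t [0,0]: t=0:+1/362880 = 1/362880; (3j)²=10/429 [(5 1 6; -4 0 4)], sign=+1
B: triangle coeff Δ(5,1,6) = 1/858; Σ_t [0,0]: t=0:+1/34560 = 1/34560; (3j)²=5/286 [(5 1 6; 1 -1 0)], sign=+1
I_A²/I_B² = (10/429)/(5/286) = 4/3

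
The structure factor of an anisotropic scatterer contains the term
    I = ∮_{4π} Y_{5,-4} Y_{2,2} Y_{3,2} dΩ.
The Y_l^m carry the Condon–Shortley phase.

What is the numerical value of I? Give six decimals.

0.268967

Checks pass: Σm=0; 10 even; l₃=3∈[3,7].
(2·5+1)(2·2+1)(2·3+1) = 385
Δ: 4! 6! 0! / 11! → 1/2310
sum: t=2:+1/144 = 1/144
3j²(5 2 3; 0 0 0) = Δ·Π!·Σ² = 10/231  (sign -1)
sum: t=4:+1/2880 = 1/2880
3j²(5 2 3; -4 2 2) = Δ·Π!·Σ² = 3/55  (sign -1)
combine: 4πI² = 385·10/231·3/55 = 10/11
take √, sign +1: I = 0.26896683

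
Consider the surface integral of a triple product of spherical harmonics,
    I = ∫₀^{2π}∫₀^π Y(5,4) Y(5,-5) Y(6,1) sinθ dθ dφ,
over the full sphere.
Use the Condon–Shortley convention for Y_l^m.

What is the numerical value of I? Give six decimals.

-0.094319

Checks pass: Σm=0; 16 even; l₃=6∈[0,10].
(2·5+1)(2·5+1)(2·6+1) = 1573
Δ: 4! 6! 6! / 17! → 1/28588560
sum: t=0:+1/345600 t=1:−1/13824 t=2:+1/5184 t=3:−1/13824 t=4:+1/345600 = 7/129600
3j²(5 5 6; 0 0 0) = Δ·Π!·Σ² = 80/7293  (sign +1)
sum: t=0:+1/2073600 = 1/2073600
3j²(5 5 6; 4 -5 1) = Δ·Π!·Σ² = 63/9724  (sign -1)
combine: 4πI² = 1573·80/7293·63/9724 = 420/3757
take √, sign -1: I = -0.09431898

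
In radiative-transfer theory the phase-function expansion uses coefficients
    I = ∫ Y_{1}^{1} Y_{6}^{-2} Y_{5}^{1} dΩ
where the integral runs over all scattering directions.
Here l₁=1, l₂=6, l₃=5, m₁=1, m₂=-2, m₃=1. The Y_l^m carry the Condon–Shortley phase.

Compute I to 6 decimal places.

0.216205

Rules hold: Σm=0, L=12 even, 5≤5≤7.
N = 3·13·11 = 429
Δ = 2!·0!·10!/13! = 1/858
Racah Σ t=1..1: t=1:−1/14400 = -1/14400
⇒ 3j(1 6 5; 0 0 0)² = 6/143, sgn +1
Racah Σ t=0..0: t=0:+1/34560 = 1/34560
⇒ 3j(1 6 5; 1 -2 1)² = 14/429, sgn +1
4πI² = N·(3j₀)²·(3jₘ)² = 84/143
I = +1·√(0.587413/4π) = 0.21620548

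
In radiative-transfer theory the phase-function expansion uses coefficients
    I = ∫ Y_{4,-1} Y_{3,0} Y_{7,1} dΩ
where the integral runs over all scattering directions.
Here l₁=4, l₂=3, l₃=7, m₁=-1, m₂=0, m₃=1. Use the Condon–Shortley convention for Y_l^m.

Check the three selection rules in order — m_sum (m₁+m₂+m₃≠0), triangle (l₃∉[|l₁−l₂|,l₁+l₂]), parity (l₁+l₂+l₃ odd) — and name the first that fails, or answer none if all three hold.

none

azimuthal sum: -1 + 0 + 1 = 0  ✓
1 ≤ 7 ≤ 7 (triangle on l)  ✓
L = 4 + 3 + 7 = 14 (even)  ✓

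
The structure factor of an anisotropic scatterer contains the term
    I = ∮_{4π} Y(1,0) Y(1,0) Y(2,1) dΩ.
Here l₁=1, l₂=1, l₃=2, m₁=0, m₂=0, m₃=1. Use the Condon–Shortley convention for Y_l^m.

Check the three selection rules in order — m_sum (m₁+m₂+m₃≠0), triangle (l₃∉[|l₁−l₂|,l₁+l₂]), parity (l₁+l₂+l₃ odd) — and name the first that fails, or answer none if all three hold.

m_sum

Σmᵢ = 1  ✗
l₃∈[|l₁−l₂|,l₁+l₂]=[0,2], have l₃=2
Σlᵢ = 4 ⇒ even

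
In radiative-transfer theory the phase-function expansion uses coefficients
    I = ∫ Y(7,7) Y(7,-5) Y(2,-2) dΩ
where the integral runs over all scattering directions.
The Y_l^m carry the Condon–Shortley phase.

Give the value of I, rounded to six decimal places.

Checks pass: Σm=0; 16 even; l₃=2∈[0,14].
(2·7+1)(2·7+1)(2·2+1) = 1125
Δ: 12! 2! 2! / 17! → 1/185640
sum: t=5:−1/2419200 t=6:+1/518400 t=7:−1/2419200 = 1/907200
3j²(7 7 2; 0 0 0) = Δ·Π!·Σ² = 56/3315  (sign +1)
sum: t=0:+1/1916006400 = 1/1916006400
3j²(7 7 2; 7 -5 -2) = Δ·Π!·Σ² = 1/340  (sign +1)
combine: 4πI² = 1125·56/3315·1/340 = 210/3757
take √, sign +1: I = 0.06669359

0.066694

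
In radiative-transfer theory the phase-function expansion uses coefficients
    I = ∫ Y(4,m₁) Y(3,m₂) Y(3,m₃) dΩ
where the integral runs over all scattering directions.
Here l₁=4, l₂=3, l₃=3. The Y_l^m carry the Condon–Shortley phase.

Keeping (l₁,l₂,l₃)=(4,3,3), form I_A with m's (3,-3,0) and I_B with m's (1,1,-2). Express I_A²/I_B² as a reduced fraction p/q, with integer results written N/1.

Shared (l₁,l₂,l₃)=(4,3,3): N and (l;000)² cancel in I_A²/I_B².
A: Δ = 4!·4!·2!/11! = 1/34650; Racah Σ t=0..0: t=0:+1/288 = 1/288; ⇒ 3j(4 3 3; 3 -3 0)² = 1/22, sgn -1
B: Δ = 4!·4!·2!/11! = 1/34650; Racah Σ t=2..3: t=2:+1/48 t=3:−1/144 = 1/72; ⇒ 3j(4 3 3; 1 1 -2)² = 16/693, sgn -1
I_A²/I_B² = (1/22)/(16/693) = 63/32

63/32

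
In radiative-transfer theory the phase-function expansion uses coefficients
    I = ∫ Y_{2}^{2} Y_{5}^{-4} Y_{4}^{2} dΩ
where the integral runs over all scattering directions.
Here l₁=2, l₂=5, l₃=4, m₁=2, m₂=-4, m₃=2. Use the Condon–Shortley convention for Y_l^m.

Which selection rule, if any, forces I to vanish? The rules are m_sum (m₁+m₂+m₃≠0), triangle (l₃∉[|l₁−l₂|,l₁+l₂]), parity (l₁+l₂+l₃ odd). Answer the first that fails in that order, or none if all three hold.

parity

Σmᵢ = 0  ✓
l₃∈[|l₁−l₂|,l₁+l₂]=[3,7], have l₃=4  ✓
Σlᵢ = 11 ⇒ odd  ✗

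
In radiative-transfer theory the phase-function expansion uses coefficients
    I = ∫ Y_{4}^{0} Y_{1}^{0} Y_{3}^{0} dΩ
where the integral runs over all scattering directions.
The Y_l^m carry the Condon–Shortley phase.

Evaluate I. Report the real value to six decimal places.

0.246233

Checks pass: Σm=0; 8 even; l₃=3∈[3,5].
(2·4+1)(2·1+1)(2·3+1) = 189
Δ: 2! 6! 0! / 9! → 1/252
sum: t=1:−1/36 = -1/36
3j²(4 1 3; 0 0 0) = Δ·Π!·Σ² = 4/63  (sign +1)
(m-triple is (0,0,0) — same symbol as above.)
combine: 4πI² = 189·4/63·4/63 = 16/21
take √, sign +1: I = 0.24623252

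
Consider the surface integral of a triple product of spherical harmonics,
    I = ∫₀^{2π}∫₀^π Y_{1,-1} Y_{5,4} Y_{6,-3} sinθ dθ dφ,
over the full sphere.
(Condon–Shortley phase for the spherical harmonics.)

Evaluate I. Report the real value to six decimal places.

Checks pass: Σm=0; 12 even; l₃=6∈[4,6].
(2·1+1)(2·5+1)(2·6+1) = 429
Δ: 0! 2! 10! / 13! → 1/858
sum: t=0:+1/14400 = 1/14400
3j²(1 5 6; 0 0 0) = Δ·Π!·Σ² = 6/143  (sign +1)
sum: t=0:+1/725760 = 1/725760
3j²(1 5 6; -1 4 -3) = Δ·Π!·Σ² = 1/286  (sign -1)
combine: 4πI² = 429·6/143·1/286 = 9/143
take √, sign -1: I = -0.07076985

-0.070770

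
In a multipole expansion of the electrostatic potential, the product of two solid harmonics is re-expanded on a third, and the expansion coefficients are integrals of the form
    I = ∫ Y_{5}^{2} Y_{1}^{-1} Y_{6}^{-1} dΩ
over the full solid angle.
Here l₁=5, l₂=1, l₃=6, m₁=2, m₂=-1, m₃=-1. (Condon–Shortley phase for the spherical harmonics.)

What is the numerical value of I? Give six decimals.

m-sum 0 ✓  L=12 even ✓  4≤6≤6 ✓
Π(2lᵢ+1) = 11×3×13 = 429
triangle coeff Δ(5,1,6) = 1/858
Σ_t [0,0]: t=0:+1/14400 = 1/14400
(3j)²=6/143 [(5 1 6; 0 0 0)], sign=+1
Σ_t [0,0]: t=0:+1/60480 = 1/60480
(3j)²=5/429 [(5 1 6; 2 -1 -1)], sign=-1
⇒ 4πI² = 30/143
I = (-1)√(30/143/(4π)) = -0.12920749

-0.129207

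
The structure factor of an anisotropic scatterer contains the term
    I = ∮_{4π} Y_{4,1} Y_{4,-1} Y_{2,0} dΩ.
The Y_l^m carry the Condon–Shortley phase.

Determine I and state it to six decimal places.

Rules hold: Σm=0, L=10 even, 0≤2≤8.
N = 9·9·5 = 405
Δ = 6!·2!·2!/11! = 1/13860
Racah Σ t=2..4: t=2:+1/192 t=3:−1/36 t=4:+1/192 = -5/288
⇒ 3j(4 4 2; 0 0 0)² = 20/693, sgn -1
Racah Σ t=1..3: t=1:−1/480 t=2:+1/48 t=3:−1/144 = 17/1440
⇒ 3j(4 4 2; 1 -1 0)² = 289/13860, sgn +1
4πI² = N·(3j₀)²·(3jₘ)² = 1445/5929
I = -1·√(0.243717/4π) = -0.13926381

-0.139264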